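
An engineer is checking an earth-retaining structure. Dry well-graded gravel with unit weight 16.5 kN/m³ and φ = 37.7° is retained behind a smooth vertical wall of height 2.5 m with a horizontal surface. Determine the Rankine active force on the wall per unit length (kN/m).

K_a = tan²(45° − φ/2) = 0.2411.
P_a = ½ K_a γ H² = 0.5 × 0.2411 × 16.5 × 2.5² = 12.43 kN/m.

12.4 kN/m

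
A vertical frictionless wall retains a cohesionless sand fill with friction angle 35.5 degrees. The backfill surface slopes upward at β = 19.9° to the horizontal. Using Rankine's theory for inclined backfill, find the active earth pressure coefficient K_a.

0.313

K_a = cos β · (cos β − √(cos²β − cos²φ)) / (cos β + √(cos²β − cos²φ)).
cos β = 0.9403, cos φ = 0.8141, √(cos²β − cos²φ) = 0.4705.
K_a = 0.9403 × (0.9403 − 0.4705)/(0.9403 + 0.4705) = 0.3131.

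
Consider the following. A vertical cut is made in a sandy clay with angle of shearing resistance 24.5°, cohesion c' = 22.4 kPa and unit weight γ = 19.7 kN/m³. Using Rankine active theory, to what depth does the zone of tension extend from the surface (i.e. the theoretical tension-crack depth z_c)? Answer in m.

K_a = tan²(45° − 24.5°/2) = 0.4137; √K_a = 0.6432.
The active pressure is zero where K_a γ z = 2c√K_a, so z_c = 2c/(γ√K_a) = 2×22.4/(19.7×0.6432) = 3.536 m.

3.54 m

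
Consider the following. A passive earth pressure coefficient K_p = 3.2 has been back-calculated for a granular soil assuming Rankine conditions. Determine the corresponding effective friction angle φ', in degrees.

K_p = (1+sin φ)/(1−sin φ) ⇒ sin φ = (K_p − 1)/(K_p + 1) = 0.5238.
φ = arcsin(0.5238) = 31.59°.

31.6°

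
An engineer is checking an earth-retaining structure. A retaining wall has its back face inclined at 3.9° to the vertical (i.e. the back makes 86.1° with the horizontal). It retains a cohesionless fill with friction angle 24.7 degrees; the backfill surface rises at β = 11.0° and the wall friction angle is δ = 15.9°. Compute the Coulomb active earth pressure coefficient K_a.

0.472

K_a = sin²(α+φ) / [sin²α · sin(α−δ) · (1 + √{sin(φ+δ)sin(φ−β) / (sin(α−δ)sin(α+β))})²].
With α = 86.1°, φ = 24.7°, δ = 15.9°, β = 11.0°: K_a = 0.4718.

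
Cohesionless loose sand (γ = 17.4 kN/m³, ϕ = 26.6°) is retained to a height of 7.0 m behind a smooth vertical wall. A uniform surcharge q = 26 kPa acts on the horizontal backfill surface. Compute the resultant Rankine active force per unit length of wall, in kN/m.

K_a = tan²(45° − φ/2) = 0.3814.
Soil triangle: ½ K_a γ H² = 0.5×0.3814×17.4×7.0² = 162.6 kN/m.
Surcharge rectangle: K_a q H = 0.3814×26×7.0 = 69.42 kN/m.
Total = 162.6 + 69.42 = 232.0 kN/m.

232 kN/m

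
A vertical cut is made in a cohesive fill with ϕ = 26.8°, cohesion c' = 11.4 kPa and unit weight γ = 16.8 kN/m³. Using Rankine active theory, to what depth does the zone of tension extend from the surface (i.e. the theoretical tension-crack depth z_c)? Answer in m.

K_a = tan²(45° − 26.8°/2) = 0.3785; √K_a = 0.6152.
The active pressure is zero where K_a γ z = 2c√K_a, so z_c = 2c/(γ√K_a) = 2×11.4/(16.8×0.6152) = 2.206 m.

2.21 m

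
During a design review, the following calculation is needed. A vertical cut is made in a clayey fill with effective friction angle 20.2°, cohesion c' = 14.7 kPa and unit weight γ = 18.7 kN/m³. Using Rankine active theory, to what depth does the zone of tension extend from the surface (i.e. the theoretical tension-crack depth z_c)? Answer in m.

2.25 m

K_a = tan²(45° − 20.2°/2) = 0.4867; √K_a = 0.6976.
The active pressure is zero where K_a γ z = 2c√K_a, so z_c = 2c/(γ√K_a) = 2×14.7/(18.7×0.6976) = 2.254 m.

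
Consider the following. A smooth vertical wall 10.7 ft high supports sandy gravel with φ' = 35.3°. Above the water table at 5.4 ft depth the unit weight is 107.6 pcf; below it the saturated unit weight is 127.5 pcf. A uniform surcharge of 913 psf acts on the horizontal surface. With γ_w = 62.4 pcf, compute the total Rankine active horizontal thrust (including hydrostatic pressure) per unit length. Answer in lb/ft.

4980 lb/ft

K_a = tan²(45° − φ/2) = 0.2675.
γ' = 127.5 − 62.4 = 65.10 pcf. h₂ = H − d_w = 5.3 ft.
σ'_h: at surface K_a·q = 244.3; at WT K_a(q+γd_w) = 399.7; at base K_a(q+γd_w+γ'h₂) = 492.0 psf.
P₁ = ½(244.3+399.7)×5.4 = 1739; P₂ = ½(399.7+492.0)×5.3 = 2363; P_w = ½γ_w h₂² = 876.4.
Total = 1739+2363+876.4 = 4978 lb/ft.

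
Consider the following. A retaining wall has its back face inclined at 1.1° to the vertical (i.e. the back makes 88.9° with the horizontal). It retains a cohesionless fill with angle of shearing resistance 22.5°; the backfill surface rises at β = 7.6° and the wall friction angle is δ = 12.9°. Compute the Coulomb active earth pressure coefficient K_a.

K_a = sin²(α+φ) / [sin²α · sin(α−δ) · (1 + √{sin(φ+δ)sin(φ−β) / (sin(α−δ)sin(α+β))})²].
With α = 88.9°, φ = 22.5°, δ = 12.9°, β = 7.6°: K_a = 0.4605.

0.461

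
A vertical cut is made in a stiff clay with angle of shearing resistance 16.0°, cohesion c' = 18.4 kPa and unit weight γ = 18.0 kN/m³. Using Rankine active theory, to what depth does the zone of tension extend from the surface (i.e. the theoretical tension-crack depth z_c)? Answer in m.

2.71 m

K_a = tan²(45° − 16.0°/2) = 0.5678; √K_a = 0.7536.
The active pressure is zero where K_a γ z = 2c√K_a, so z_c = 2c/(γ√K_a) = 2×18.4/(18.0×0.7536) = 2.713 m.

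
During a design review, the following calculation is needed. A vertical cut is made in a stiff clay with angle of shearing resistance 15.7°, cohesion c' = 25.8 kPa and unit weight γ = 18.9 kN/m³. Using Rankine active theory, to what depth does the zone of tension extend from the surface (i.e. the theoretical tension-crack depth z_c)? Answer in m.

3.60 m

K_a = tan²(45° − 15.7°/2) = 0.5741; √K_a = 0.7577.
The active pressure is zero where K_a γ z = 2c√K_a, so z_c = 2c/(γ√K_a) = 2×25.8/(18.9×0.7577) = 3.603 m.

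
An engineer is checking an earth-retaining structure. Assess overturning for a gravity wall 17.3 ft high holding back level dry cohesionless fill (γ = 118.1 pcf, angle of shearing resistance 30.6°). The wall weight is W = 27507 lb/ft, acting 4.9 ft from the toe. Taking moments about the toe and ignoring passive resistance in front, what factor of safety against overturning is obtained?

4.06

K_a = tan²(45° − 30.6°/2) = 0.3253.
P_a = ½K_aγH² = 0.5×0.3253×118.1×17.3² = 5750 lb/ft, acting at H/3 = 5.767 ft above the base.
Overturning moment M_o = P_a × H/3 = 5750 × 5.767 = 33160.
Resisting moment M_r = W × 4.9 = 27507 × 4.9 = 134800.
FS_overturning = M_r/M_o = 134800/33160 = 4.065.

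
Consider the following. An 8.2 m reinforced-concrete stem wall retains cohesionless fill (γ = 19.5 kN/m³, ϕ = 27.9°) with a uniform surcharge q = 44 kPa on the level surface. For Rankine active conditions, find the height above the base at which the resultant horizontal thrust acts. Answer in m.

K_a = 0.3625.
Triangular part P₁ = ½K_aγH² = 237.6 at H/3 = 2.733 m; rectangular part P₂ = K_a q H = 130.8 at H/2 = 4.100 m.
ȳ = (P₁·2.733 + P₂·4.100)/(P₁+P₂) = 3.218 m.

3.22 m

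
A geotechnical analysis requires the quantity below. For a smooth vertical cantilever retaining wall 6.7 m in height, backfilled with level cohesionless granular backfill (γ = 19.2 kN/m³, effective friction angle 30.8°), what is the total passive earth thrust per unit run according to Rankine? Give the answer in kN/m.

1340 kN/m

K_p = tan²(45° + φ/2) = 3.099.
P_p = ½ K_p γ H² = 0.5 × 3.099 × 19.2 × 6.7² = 1335 kN/m.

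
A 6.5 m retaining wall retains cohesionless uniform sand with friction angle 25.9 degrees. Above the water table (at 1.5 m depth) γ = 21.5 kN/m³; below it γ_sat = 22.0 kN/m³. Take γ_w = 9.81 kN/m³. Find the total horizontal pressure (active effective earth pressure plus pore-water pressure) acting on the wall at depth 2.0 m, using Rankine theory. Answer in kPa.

K_a = (1 − sin φ)/(1 + sin φ) = 0.3920.
γ' = 22.0 − 9.81 = 12.19 kN/m³.
Effective vertical stress at 2.0 m: σ'_v = 21.5×1.5 + 12.19×0.500 = 38.34 kPa.
σ'_h = K_a σ'_v = 0.3920 × 38.34 = 15.03 kPa; u = γ_w × 0.500 = 4.905 kPa.
Total σ_h = 15.03 + 4.905 = 19.94 kPa.

19.9 kPa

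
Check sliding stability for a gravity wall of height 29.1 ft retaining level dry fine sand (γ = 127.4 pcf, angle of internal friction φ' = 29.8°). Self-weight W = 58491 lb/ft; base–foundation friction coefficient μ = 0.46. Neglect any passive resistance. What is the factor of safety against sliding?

1.48

K_a = tan²(45° − 29.8°/2) = 0.3360.
P_a = ½K_aγH² = 0.5×0.3360×127.4×29.1² = 18130 lb/ft, acting at H/3 = 9.700 ft above the base.
FS_sliding = μW / P_a = 0.46×58491 / 18130 = 1.484.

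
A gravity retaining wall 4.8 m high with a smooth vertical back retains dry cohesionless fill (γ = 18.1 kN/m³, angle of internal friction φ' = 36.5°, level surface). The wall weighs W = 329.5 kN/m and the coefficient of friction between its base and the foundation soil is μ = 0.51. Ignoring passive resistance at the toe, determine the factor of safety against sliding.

3.17

K_a = tan²(45° − 36.5°/2) = 0.2541.
P_a = ½K_aγH² = 0.5×0.2541×18.1×4.8² = 52.97 kN/m, acting at H/3 = 1.600 m above the base.
FS_sliding = μW / P_a = 0.51×329.5 / 52.97 = 3.172.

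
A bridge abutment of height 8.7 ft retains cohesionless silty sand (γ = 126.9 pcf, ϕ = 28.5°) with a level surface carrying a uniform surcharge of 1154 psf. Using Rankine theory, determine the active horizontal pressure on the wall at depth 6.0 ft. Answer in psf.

678 psf

K_a = (1 − sin φ)/(1 + sin φ) = 0.3540.
σ_v = γz + q = 126.9 × 6.0 + 1154 = 1915 psf.
σ_h = K_a σ_v = 0.3540 × 1915 = 678.0 psf.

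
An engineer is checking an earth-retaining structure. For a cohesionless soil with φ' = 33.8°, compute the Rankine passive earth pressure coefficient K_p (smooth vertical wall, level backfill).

K_p = (1 + sin φ)/(1 − sin φ) = tan²(45° + 33.8°/2) = 3.508.

3.51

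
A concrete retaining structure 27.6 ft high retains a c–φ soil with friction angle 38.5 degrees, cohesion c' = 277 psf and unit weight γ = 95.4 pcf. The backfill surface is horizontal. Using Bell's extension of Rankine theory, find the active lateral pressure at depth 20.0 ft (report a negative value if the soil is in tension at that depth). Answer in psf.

177 psf

K_a = (1 − sin φ)/(1 + sin φ) = 0.2327.
σ_a = K_a γ z − 2c√K_a = 0.2327×95.4×20.0 − 2×277×0.4823 = 176.7 psf.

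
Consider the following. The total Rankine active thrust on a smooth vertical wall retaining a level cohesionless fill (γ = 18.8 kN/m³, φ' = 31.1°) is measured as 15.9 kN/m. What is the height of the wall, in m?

K_a = 0.3188. P_a = ½ K_a γ H² ⇒ H = √(2P_a/(K_a γ)).
H = √(2×15.9/(0.3188×18.8)) = 2.303 m.

2.30 m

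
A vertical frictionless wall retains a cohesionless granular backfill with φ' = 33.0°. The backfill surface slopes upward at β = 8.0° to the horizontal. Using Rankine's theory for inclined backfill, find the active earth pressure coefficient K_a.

0.303

K_a = cos β · (cos β − √(cos²β − cos²φ)) / (cos β + √(cos²β − cos²φ)).
cos β = 0.9903, cos φ = 0.8387, √(cos²β − cos²φ) = 0.5266.
K_a = 0.9903 × (0.9903 − 0.5266)/(0.9903 + 0.5266) = 0.3027.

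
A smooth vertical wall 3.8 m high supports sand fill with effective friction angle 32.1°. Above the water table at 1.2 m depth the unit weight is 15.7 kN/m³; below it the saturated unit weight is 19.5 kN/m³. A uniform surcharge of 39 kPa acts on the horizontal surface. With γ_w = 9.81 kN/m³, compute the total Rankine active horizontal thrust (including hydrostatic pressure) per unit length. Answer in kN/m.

107 kN/m

K_a = tan²(45° − φ/2) = 0.3060.
γ' = 19.5 − 9.81 = 9.690 kN/m³. h₂ = H − d_w = 2.6 m.
σ'_h: at surface K_a·q = 11.93; at WT K_a(q+γd_w) = 17.70; at base K_a(q+γd_w+γ'h₂) = 25.41 kPa.
P₁ = ½(11.93+17.70)×1.2 = 17.78; P₂ = ½(17.70+25.41)×2.6 = 56.04; P_w = ½γ_w h₂² = 33.16.
Total = 17.78+56.04+33.16 = 107.0 kN/m.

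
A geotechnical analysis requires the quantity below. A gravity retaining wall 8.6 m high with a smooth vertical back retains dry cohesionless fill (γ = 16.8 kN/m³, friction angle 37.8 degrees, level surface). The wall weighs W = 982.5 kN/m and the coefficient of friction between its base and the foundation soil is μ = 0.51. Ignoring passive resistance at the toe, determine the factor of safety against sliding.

K_a = tan²(45° − 37.8°/2) = 0.2400.
P_a = ½K_aγH² = 0.5×0.2400×16.8×8.6² = 149.1 kN/m, acting at H/3 = 2.867 m above the base.
FS_sliding = μW / P_a = 0.51×982.5 / 149.1 = 3.361.

3.36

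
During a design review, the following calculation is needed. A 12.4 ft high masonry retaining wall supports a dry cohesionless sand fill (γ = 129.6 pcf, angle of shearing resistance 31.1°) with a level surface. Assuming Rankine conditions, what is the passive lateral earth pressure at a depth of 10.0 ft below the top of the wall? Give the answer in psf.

K_p = (1 + sin φ)/(1 − sin φ) = 3.137.
σ_h = K_p γ z = 3.137 × 129.6 × 10.0 = 4065 psf.

4070 psf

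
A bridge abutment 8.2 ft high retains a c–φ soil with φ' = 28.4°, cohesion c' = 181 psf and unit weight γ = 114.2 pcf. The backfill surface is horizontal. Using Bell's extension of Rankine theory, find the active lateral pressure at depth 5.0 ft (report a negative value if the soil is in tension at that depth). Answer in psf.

K_a = (1 − sin φ)/(1 + sin φ) = 0.3554.
σ_a = K_a γ z − 2c√K_a = 0.3554×114.2×5.0 − 2×181×0.5961 = -12.89 psf.

-12.9 psf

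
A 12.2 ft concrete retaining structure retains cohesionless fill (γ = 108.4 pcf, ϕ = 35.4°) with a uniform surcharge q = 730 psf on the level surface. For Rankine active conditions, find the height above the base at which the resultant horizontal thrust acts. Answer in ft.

K_a = 0.2664.
Triangular part P₁ = ½K_aγH² = 2149 at H/3 = 4.067 ft; rectangular part P₂ = K_a q H = 2373 at H/2 = 6.100 ft.
ȳ = (P₁·4.067 + P₂·6.100)/(P₁+P₂) = 5.134 ft.

5.13 ft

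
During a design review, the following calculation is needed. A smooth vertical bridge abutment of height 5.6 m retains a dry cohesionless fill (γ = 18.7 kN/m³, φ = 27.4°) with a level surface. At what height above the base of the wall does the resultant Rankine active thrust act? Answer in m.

K_a = 0.3697.
The pressure distribution is triangular, so the resultant acts at H/3 above the base = 5.6/3 = 1.867 m.

1.87 m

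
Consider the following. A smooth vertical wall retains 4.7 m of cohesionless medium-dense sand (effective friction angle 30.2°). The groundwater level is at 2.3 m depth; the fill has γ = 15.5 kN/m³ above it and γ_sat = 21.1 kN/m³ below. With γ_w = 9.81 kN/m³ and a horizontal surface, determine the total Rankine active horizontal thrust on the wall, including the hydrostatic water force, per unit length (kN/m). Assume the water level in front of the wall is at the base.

80.9 kN/m

K_a = tan²(45° − φ/2) = 0.3307.
γ' = 21.1 − 9.81 = 11.29 kN/m³. Depth below WT = 2.4 m.
σ'_h at WT = K_a γ d_w = 11.79 kPa; at base = 11.79 + K_a γ' × 2.4 = 20.75 kPa.
P₁ (0–2.3 m) = ½×11.79×2.3 = 13.56. P₂ (2.3–4.7 m) = ½(11.79+20.75)×2.4 = 39.04.
P_w = ½ γ_w h₂² = 0.5×9.81×2.4² = 28.25. Total = 13.56+39.04+28.25 = 80.85 kN/m.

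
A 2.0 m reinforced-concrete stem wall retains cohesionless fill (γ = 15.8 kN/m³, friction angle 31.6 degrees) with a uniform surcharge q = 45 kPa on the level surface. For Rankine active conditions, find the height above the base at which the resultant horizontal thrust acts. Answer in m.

K_a = 0.3123.
Triangular part P₁ = ½K_aγH² = 9.870 at H/3 = 0.6667 m; rectangular part P₂ = K_a q H = 28.11 at H/2 = 1.000 m.
ȳ = (P₁·0.6667 + P₂·1.000)/(P₁+P₂) = 0.9134 m.

0.913 m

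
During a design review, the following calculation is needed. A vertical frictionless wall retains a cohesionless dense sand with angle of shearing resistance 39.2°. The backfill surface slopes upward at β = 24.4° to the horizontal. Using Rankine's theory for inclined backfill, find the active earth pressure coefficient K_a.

K_a = cos β · (cos β − √(cos²β − cos²φ)) / (cos β + √(cos²β − cos²φ)).
cos β = 0.9107, cos φ = 0.7749, √(cos²β − cos²φ) = 0.4783.
K_a = 0.9107 × (0.9107 − 0.4783)/(0.9107 + 0.4783) = 0.2835.

0.283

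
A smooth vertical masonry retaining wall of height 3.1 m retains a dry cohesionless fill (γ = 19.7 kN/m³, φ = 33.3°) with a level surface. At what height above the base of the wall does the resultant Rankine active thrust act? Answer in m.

K_a = 0.2911.
The pressure distribution is triangular, so the resultant acts at H/3 above the base = 3.1/3 = 1.033 m.

1.03 m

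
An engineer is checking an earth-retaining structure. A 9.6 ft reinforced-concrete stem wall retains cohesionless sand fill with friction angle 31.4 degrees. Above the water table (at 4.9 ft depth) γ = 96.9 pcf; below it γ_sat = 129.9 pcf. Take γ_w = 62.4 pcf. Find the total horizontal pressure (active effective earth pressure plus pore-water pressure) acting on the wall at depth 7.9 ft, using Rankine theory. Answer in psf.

K_a = (1 − sin φ)/(1 + sin φ) = 0.3149.
γ' = 129.9 − 62.4 = 67.50 pcf.
Effective vertical stress at 7.9 ft: σ'_v = 96.9×4.9 + 67.50×3.00 = 677.3 psf.
σ'_h = K_a σ'_v = 0.3149 × 677.3 = 213.3 psf; u = γ_w × 3.00 = 187.2 psf.
Total σ_h = 213.3 + 187.2 = 400.5 psf.

400 psf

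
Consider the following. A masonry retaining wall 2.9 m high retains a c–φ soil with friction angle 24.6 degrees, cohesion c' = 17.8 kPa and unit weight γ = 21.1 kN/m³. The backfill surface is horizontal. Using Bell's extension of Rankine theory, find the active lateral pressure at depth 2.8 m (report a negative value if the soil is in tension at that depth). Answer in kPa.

1.49 kPa

K_a = (1 − sin φ)/(1 + sin φ) = 0.4121.
σ_a = K_a γ z − 2c√K_a = 0.4121×21.1×2.8 − 2×17.8×0.6420 = 1.495 kPa.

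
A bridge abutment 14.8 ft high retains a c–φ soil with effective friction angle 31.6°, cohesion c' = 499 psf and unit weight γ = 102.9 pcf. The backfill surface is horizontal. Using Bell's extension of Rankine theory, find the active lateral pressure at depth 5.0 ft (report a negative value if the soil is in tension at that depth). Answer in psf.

-397 psf

K_a = (1 − sin φ)/(1 + sin φ) = 0.3123.
σ_a = K_a γ z − 2c√K_a = 0.3123×102.9×5.0 − 2×499×0.5589 = -397.1 psf.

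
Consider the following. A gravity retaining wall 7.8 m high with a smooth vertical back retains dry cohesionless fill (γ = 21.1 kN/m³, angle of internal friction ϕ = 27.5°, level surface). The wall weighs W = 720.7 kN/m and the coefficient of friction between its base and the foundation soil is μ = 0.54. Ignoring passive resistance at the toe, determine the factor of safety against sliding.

1.65

K_a = tan²(45° − 27.5°/2) = 0.3682.
P_a = ½K_aγH² = 0.5×0.3682×21.1×7.8² = 236.3 kN/m, acting at H/3 = 2.600 m above the base.
FS_sliding = μW / P_a = 0.54×720.7 / 236.3 = 1.647.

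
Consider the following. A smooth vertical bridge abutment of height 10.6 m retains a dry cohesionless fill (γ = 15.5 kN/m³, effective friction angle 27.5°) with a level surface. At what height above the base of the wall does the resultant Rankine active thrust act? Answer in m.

K_a = 0.3682.
The pressure distribution is triangular, so the resultant acts at H/3 above the base = 10.6/3 = 3.533 m.

3.53 m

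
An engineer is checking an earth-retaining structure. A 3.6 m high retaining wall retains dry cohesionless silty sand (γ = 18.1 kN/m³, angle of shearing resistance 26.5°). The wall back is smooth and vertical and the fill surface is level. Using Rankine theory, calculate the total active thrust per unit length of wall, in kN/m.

K_a = tan²(45° − φ/2) = 0.3829.
P_a = ½ K_a γ H² = 0.5 × 0.3829 × 18.1 × 3.6² = 44.91 kN/m.

44.9 kN/m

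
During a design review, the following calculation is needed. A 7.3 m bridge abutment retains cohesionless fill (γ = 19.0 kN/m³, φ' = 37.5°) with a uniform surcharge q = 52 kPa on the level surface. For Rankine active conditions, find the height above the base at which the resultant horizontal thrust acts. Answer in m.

K_a = 0.2432.
Triangular part P₁ = ½K_aγH² = 123.1 at H/3 = 2.433 m; rectangular part P₂ = K_a q H = 92.32 at H/2 = 3.650 m.
ȳ = (P₁·2.433 + P₂·3.650)/(P₁+P₂) = 2.955 m.

2.95 m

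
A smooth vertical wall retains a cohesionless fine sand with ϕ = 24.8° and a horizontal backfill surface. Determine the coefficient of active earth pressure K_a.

K_a = tan²(45° − φ/2) = tan²(32.60°) = 0.4090.

0.409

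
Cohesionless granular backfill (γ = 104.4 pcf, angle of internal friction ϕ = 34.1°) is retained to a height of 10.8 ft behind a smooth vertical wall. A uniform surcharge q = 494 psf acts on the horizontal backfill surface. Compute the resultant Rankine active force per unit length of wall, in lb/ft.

3220 lb/ft

K_a = tan²(45° − φ/2) = 0.2815.
Soil triangle: ½ K_a γ H² = 0.5×0.2815×104.4×10.8² = 1714 lb/ft.
Surcharge rectangle: K_a q H = 0.2815×494×10.8 = 1502 lb/ft.
Total = 1714 + 1502 = 3216 lb/ft.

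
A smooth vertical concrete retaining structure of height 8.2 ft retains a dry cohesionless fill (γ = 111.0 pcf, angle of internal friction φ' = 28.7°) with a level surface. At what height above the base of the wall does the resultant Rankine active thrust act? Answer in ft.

2.73 ft

K_a = 0.3511.
The pressure distribution is triangular, so the resultant acts at H/3 above the base = 8.2/3 = 2.733 ft.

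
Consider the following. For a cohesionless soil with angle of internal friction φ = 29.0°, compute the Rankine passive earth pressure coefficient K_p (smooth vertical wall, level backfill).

K_p = (1 + sin φ)/(1 − sin φ) = tan²(45° + 29.0°/2) = 2.882.

2.88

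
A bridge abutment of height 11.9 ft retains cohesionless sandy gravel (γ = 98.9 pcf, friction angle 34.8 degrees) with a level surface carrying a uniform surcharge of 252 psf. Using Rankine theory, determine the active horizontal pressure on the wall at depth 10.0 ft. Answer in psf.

K_a = (1 − sin φ)/(1 + sin φ) = 0.2733.
σ_v = γz + q = 98.9 × 10.0 + 252 = 1241 psf.
σ_h = K_a σ_v = 0.2733 × 1241 = 339.2 psf.

339 psf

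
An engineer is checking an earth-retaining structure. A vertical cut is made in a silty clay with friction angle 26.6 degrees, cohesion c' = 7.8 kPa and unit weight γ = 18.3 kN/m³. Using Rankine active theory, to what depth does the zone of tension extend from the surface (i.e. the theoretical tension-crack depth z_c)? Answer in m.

K_a = tan²(45° − 26.6°/2) = 0.3814; √K_a = 0.6176.
The active pressure is zero where K_a γ z = 2c√K_a, so z_c = 2c/(γ√K_a) = 2×7.8/(18.3×0.6176) = 1.380 m.

1.38 m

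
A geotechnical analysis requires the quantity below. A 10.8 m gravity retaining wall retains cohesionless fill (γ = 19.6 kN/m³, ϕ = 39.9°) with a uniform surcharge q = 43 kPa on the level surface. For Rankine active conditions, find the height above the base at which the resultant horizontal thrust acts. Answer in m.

K_a = 0.2184.
Triangular part P₁ = ½K_aγH² = 249.7 at H/3 = 3.600 m; rectangular part P₂ = K_a q H = 101.4 at H/2 = 5.400 m.
ȳ = (P₁·3.600 + P₂·5.400)/(P₁+P₂) = 4.120 m.

4.12 m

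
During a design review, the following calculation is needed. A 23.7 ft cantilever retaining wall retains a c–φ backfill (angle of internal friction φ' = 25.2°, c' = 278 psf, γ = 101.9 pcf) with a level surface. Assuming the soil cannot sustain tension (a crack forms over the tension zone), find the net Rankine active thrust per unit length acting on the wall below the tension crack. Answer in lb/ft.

4680 lb/ft

K_a = 0.4027; √K_a = 0.6346.
Tension-crack depth z_c = 2c/(γ√K_a) = 2×278/(101.9×0.6346) = 8.598 ft.
σ_a at base = K_a γ H − 2c√K_a = 0.4027×101.9×23.7 − 2×278×0.6346 = 619.8 psf.
P_a = ½ × 619.8 × (H − z_c) = 0.5×619.8×15.10 = 4680 lb/ft.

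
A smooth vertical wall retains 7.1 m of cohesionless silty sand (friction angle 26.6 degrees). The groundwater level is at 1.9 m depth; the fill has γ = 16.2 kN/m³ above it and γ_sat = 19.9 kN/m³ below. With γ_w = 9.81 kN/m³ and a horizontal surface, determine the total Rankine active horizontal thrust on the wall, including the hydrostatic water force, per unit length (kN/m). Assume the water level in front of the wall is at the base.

K_a = tan²(45° − φ/2) = 0.3814.
γ' = 19.9 − 9.81 = 10.09 kN/m³. Depth below WT = 5.2 m.
σ'_h at WT = K_a γ d_w = 11.74 kPa; at base = 11.74 + K_a γ' × 5.2 = 31.75 kPa.
P₁ (0–1.9 m) = ½×11.74×1.9 = 11.15. P₂ (1.9–7.1 m) = ½(11.74+31.75)×5.2 = 113.1.
P_w = ½ γ_w h₂² = 0.5×9.81×5.2² = 132.6. Total = 11.15+113.1+132.6 = 256.9 kN/m.

257 kN/m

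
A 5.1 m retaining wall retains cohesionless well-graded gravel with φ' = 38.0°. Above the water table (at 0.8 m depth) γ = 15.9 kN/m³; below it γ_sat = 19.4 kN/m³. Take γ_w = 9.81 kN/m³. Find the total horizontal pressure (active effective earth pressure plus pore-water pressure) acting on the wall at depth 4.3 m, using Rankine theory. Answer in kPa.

45.3 kPa

K_a = (1 − sin φ)/(1 + sin φ) = 0.2379.
γ' = 19.4 − 9.81 = 9.590 kN/m³.
Effective vertical stress at 4.3 m: σ'_v = 15.9×0.8 + 9.590×3.50 = 46.28 kPa.
σ'_h = K_a σ'_v = 0.2379 × 46.28 = 11.01 kPa; u = γ_w × 3.50 = 34.34 kPa.
Total σ_h = 11.01 + 34.34 = 45.35 kPa.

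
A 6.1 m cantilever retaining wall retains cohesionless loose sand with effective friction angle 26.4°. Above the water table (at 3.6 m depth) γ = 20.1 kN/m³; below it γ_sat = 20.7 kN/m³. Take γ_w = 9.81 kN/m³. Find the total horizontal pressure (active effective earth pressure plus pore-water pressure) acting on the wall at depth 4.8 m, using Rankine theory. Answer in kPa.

44.6 kPa

K_a = (1 − sin φ)/(1 + sin φ) = 0.3844.
γ' = 20.7 − 9.81 = 10.89 kN/m³.
Effective vertical stress at 4.8 m: σ'_v = 20.1×3.6 + 10.89×1.20 = 85.43 kPa.
σ'_h = K_a σ'_v = 0.3844 × 85.43 = 32.84 kPa; u = γ_w × 1.20 = 11.77 kPa.
Total σ_h = 32.84 + 11.77 = 44.61 kPa.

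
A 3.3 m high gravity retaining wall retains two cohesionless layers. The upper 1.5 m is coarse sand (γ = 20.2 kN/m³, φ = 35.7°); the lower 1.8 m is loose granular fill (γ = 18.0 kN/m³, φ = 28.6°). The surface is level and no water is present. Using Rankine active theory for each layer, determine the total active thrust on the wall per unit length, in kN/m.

35.5 kN/m

K_a1 = tan²(45°−35.7°/2) = 0.2630; K_a2 = tan²(45°−28.6°/2) = 0.3525.
Layer 1: σ at base = K_a1 γ₁ h₁ = 7.969 kPa; P₁ = ½×7.969×1.5 = 5.976.
Layer 2: σ_v at top = γ₁h₁ = 30.30; σ_h top = K_a2×30.30 = 10.68; σ_h base = K_a2×(30.30+18.0×1.8) = 22.10.
P₂ = ½(10.68+22.10)×1.8 = 29.51. Total P_a = 5.976+29.51 = 35.48 kN/m.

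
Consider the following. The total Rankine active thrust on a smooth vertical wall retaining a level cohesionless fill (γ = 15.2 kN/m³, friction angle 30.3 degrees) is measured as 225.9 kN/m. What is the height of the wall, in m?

9.50 m

K_a = 0.3293. P_a = ½ K_a γ H² ⇒ H = √(2P_a/(K_a γ)).
H = √(2×225.9/(0.3293×15.2)) = 9.500 m.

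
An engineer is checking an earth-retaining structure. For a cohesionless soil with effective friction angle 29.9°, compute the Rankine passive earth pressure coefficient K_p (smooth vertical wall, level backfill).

K_p = (1 + sin φ)/(1 − sin φ) = tan²(45° + 29.9°/2) = 2.988.

2.99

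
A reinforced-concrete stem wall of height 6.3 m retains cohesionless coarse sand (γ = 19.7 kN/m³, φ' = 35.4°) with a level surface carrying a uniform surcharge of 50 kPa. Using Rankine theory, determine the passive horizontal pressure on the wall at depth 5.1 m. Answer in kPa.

K_p = (1 + sin φ)/(1 − sin φ) = 3.754.
σ_v = γz + q = 19.7 × 5.1 + 50 = 150.5 kPa.
σ_h = K_p σ_v = 3.754 × 150.5 = 564.8 kPa.

565 kPa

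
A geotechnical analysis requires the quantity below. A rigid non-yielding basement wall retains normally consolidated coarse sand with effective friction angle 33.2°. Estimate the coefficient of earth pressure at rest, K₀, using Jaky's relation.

0.452

K₀ = 1 − sin φ' = 1 − sin 33.2° = 0.4524.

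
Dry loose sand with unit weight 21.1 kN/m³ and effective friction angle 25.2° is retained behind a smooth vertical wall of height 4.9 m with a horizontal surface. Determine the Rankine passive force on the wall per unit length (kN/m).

K_p = tan²(45° + φ/2) = 2.483.
P_p = ½ K_p γ H² = 0.5 × 2.483 × 21.1 × 4.9² = 629.0 kN/m.

629 kN/m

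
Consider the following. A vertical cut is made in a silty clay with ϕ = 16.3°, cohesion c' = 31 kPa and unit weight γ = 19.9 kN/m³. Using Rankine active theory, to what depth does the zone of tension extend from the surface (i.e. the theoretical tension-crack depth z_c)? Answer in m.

4.16 m

K_a = tan²(45° − 16.3°/2) = 0.5617; √K_a = 0.7495.
The active pressure is zero where K_a γ z = 2c√K_a, so z_c = 2c/(γ√K_a) = 2×31/(19.9×0.7495) = 4.157 m.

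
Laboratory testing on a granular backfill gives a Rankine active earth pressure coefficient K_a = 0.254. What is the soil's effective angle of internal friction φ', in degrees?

36.5°

K_a = tan²(45° − φ/2) ⇒ 45° − φ/2 = arctan(√0.254) = 26.75°.
φ = 2(45° − 26.75°) = 36.51°.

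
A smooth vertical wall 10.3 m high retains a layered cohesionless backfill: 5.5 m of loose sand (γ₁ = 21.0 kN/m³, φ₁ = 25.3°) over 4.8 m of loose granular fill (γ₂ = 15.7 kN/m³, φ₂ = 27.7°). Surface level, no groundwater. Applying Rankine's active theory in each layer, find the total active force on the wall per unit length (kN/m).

K_a1 = tan²(45°−25.3°/2) = 0.4012; K_a2 = tan²(45°−27.7°/2) = 0.3653.
Layer 1: σ at base = K_a1 γ₁ h₁ = 46.34 kPa; P₁ = ½×46.34×5.5 = 127.4.
Layer 2: σ_v at top = γ₁h₁ = 115.5; σ_h top = K_a2×115.5 = 42.20; σ_h base = K_a2×(115.5+15.7×4.8) = 69.73.
P₂ = ½(42.20+69.73)×4.8 = 268.6. Total P_a = 127.4+268.6 = 396.0 kN/m.

396 kN/m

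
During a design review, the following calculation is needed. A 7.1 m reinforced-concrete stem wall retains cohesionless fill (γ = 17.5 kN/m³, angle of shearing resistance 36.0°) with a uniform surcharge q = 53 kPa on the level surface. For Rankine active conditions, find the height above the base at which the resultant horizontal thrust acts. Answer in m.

K_a = 0.2596.
Triangular part P₁ = ½K_aγH² = 114.5 at H/3 = 2.367 m; rectangular part P₂ = K_a q H = 97.69 at H/2 = 3.550 m.
ȳ = (P₁·2.367 + P₂·3.550)/(P₁+P₂) = 2.911 m.

2.91 m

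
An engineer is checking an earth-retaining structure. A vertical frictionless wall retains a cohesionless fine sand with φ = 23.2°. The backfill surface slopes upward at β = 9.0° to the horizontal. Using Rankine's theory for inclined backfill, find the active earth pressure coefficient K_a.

0.458

K_a = cos β · (cos β − √(cos²β − cos²φ)) / (cos β + √(cos²β − cos²φ)).
cos β = 0.9877, cos φ = 0.9191, √(cos²β − cos²φ) = 0.3616.
K_a = 0.9877 × (0.9877 − 0.3616)/(0.9877 + 0.3616) = 0.4584.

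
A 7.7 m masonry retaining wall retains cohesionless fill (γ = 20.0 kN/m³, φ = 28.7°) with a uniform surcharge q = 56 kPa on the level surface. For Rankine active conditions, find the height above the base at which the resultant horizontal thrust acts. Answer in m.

K_a = 0.3511.
Triangular part P₁ = ½K_aγH² = 208.2 at H/3 = 2.567 m; rectangular part P₂ = K_a q H = 151.4 at H/2 = 3.850 m.
ȳ = (P₁·2.567 + P₂·3.850)/(P₁+P₂) = 3.107 m.

3.11 m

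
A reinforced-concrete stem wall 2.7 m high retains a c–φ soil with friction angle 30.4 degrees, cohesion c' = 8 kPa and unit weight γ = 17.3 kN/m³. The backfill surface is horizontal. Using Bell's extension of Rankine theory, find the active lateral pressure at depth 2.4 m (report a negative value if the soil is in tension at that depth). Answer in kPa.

K_a = (1 − sin φ)/(1 + sin φ) = 0.3280.
σ_a = K_a γ z − 2c√K_a = 0.3280×17.3×2.4 − 2×8×0.5727 = 4.455 kPa.

4.45 kPa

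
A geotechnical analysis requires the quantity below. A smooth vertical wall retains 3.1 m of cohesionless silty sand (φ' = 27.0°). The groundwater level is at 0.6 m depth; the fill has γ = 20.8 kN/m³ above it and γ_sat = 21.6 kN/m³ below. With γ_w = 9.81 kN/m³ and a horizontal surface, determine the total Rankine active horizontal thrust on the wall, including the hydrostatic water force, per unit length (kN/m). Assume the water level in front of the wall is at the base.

57.6 kN/m

K_a = tan²(45° − φ/2) = 0.3755.
γ' = 21.6 − 9.81 = 11.79 kN/m³. Depth below WT = 2.5 m.
σ'_h at WT = K_a γ d_w = 4.687 kPa; at base = 4.687 + K_a γ' × 2.5 = 15.76 kPa.
P₁ (0–0.6 m) = ½×4.687×0.6 = 1.406. P₂ (0.6–3.1 m) = ½(4.687+15.76)×2.5 = 25.55.
P_w = ½ γ_w h₂² = 0.5×9.81×2.5² = 30.66. Total = 1.406+25.55+30.66 = 57.61 kN/m.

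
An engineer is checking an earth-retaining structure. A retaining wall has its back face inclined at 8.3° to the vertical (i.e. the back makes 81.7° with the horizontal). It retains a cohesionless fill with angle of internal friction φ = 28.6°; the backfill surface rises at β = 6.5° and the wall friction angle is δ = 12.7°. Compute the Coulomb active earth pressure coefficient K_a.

K_a = sin²(α+φ) / [sin²α · sin(α−δ) · (1 + √{sin(φ+δ)sin(φ−β) / (sin(α−δ)sin(α+β))})²].
With α = 81.7°, φ = 28.6°, δ = 12.7°, β = 6.5°: K_a = 0.4188.

0.419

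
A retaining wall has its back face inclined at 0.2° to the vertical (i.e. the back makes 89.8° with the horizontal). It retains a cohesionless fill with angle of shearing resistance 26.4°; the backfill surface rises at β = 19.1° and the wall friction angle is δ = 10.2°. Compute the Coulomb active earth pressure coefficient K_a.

0.495

K_a = sin²(α+φ) / [sin²α · sin(α−δ) · (1 + √{sin(φ+δ)sin(φ−β) / (sin(α−δ)sin(α+β))})²].
With α = 89.8°, φ = 26.4°, δ = 10.2°, β = 19.1°: K_a = 0.4955.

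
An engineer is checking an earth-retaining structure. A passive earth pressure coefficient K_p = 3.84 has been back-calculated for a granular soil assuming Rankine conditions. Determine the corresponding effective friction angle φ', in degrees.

35.9°

K_p = (1+sin φ)/(1−sin φ) ⇒ sin φ = (K_p − 1)/(K_p + 1) = 0.5868.
φ = arcsin(0.5868) = 35.93°.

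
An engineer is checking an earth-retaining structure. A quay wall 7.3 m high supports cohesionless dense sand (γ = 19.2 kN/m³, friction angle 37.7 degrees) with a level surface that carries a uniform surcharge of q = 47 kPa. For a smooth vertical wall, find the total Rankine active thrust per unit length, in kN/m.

206 kN/m

K_a = tan²(45° − φ/2) = 0.2411.
Soil triangle: ½ K_a γ H² = 0.5×0.2411×19.2×7.3² = 123.3 kN/m.
Surcharge rectangle: K_a q H = 0.2411×47×7.3 = 82.71 kN/m.
Total = 123.3 + 82.71 = 206.0 kN/m.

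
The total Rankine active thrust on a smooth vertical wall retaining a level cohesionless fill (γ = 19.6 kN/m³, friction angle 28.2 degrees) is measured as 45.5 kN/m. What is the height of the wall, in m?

K_a = 0.3582. P_a = ½ K_a γ H² ⇒ H = √(2P_a/(K_a γ)).
H = √(2×45.5/(0.3582×19.6)) = 3.600 m.

3.60 m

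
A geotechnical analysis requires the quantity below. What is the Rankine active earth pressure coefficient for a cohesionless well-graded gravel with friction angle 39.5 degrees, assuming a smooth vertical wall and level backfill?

K_a = (1 − sin φ)/(1 + sin φ) = (1 − sin 39.5°)/(1 + sin 39.5°) = 0.2224.

0.222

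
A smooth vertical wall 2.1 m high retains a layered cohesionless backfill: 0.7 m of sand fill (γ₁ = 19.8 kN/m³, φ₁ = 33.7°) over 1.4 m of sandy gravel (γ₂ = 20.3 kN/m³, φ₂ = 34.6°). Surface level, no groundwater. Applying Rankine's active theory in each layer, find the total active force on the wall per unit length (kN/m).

12.2 kN/m

K_a1 = tan²(45°−33.7°/2) = 0.2863; K_a2 = tan²(45°−34.6°/2) = 0.2756.
Layer 1: σ at base = K_a1 γ₁ h₁ = 3.968 kPa; P₁ = ½×3.968×0.7 = 1.389.
Layer 2: σ_v at top = γ₁h₁ = 13.86; σ_h top = K_a2×13.86 = 3.820; σ_h base = K_a2×(13.86+20.3×1.4) = 11.65.
P₂ = ½(3.820+11.65)×1.4 = 10.83. Total P_a = 1.389+10.83 = 12.22 kN/m.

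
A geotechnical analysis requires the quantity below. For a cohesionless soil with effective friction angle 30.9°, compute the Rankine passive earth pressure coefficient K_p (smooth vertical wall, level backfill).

3.11

K_p = (1 + sin φ)/(1 − sin φ) = tan²(45° + 30.9°/2) = 3.111.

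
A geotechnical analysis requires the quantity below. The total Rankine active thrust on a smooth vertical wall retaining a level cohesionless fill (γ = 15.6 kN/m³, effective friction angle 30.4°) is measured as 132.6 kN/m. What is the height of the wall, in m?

7.20 m

K_a = 0.3280. P_a = ½ K_a γ H² ⇒ H = √(2P_a/(K_a γ)).
H = √(2×132.6/(0.3280×15.6)) = 7.199 m.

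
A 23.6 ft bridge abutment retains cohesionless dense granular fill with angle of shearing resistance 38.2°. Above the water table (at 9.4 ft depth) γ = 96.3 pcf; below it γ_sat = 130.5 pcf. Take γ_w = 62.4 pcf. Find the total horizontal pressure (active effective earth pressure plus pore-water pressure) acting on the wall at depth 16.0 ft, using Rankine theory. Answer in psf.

K_a = (1 − sin φ)/(1 + sin φ) = 0.2358.
γ' = 130.5 − 62.4 = 68.10 pcf.
Effective vertical stress at 16.0 ft: σ'_v = 96.3×9.4 + 68.10×6.60 = 1355 psf.
σ'_h = K_a σ'_v = 0.2358 × 1355 = 319.4 psf; u = γ_w × 6.60 = 411.8 psf.
Total σ_h = 319.4 + 411.8 = 731.2 psf.

731 psf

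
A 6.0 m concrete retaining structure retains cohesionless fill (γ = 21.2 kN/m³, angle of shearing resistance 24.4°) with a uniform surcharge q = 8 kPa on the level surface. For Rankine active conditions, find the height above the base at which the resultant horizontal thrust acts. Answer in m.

2.11 m

K_a = 0.4153.
Triangular part P₁ = ½K_aγH² = 158.5 at H/3 = 2.000 m; rectangular part P₂ = K_a q H = 19.94 at H/2 = 3.000 m.
ȳ = (P₁·2.000 + P₂·3.000)/(P₁+P₂) = 2.112 m.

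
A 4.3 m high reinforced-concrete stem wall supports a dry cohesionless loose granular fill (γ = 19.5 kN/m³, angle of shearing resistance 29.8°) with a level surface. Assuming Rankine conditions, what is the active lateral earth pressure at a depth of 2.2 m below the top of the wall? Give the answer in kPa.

14.4 kPa

K_a = (1 − sin φ)/(1 + sin φ) = 0.3360.
σ_h = K_a γ z = 0.3360 × 19.5 × 2.2 = 14.42 kPa.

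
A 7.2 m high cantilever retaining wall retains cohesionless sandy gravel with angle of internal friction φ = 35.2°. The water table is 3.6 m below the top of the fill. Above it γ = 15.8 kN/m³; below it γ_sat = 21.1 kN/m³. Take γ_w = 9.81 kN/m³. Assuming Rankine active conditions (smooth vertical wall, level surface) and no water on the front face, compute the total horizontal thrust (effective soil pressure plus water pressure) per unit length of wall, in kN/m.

166 kN/m

K_a = tan²(45° − φ/2) = 0.2687.
γ' = 21.1 − 9.81 = 11.29 kN/m³. Depth below WT = 3.6 m.
σ'_h at WT = K_a γ d_w = 15.28 kPa; at base = 15.28 + K_a γ' × 3.6 = 26.20 kPa.
P₁ (0–3.6 m) = ½×15.28×3.6 = 27.51. P₂ (3.6–7.2 m) = ½(15.28+26.20)×3.6 = 74.68.
P_w = ½ γ_w h₂² = 0.5×9.81×3.6² = 63.57. Total = 27.51+74.68+63.57 = 165.8 kN/m.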